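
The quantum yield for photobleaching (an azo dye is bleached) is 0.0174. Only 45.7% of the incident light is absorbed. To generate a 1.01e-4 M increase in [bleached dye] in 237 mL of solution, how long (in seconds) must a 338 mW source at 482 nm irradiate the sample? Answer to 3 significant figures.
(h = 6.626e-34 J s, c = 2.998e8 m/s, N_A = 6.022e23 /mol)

t ≈ 2210 s

Product: (1.01e-4 M)(0.237 L) = 2.394e-5 mol.
Photons that must be absorbed: 2.394e-5 / 0.0174 = 0.001376 mol.
Incident photons needed: 0.001376 / 0.457 = 0.003011 mol.
Photon energy: hc/λ = 4.121e-19 J; per mole, 2.482e5 J mol⁻¹.
Energy required: 0.003011 × 2.482e5 = 747.3 J.
Time: 747.3 J / 0.338 W = 2210 s.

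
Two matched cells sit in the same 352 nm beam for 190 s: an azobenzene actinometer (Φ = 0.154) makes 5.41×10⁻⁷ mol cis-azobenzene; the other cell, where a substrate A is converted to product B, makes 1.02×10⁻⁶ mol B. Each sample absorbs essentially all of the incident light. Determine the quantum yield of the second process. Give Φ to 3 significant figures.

Φ = 0.290

Photons absorbed by the actinometer: 5.41×10⁻⁷ / 0.154 = 3.513×10⁻⁶ mol.
Φ(unknown) = 1.02×10⁻⁶ / 3.513×10⁻⁶ = 0.290.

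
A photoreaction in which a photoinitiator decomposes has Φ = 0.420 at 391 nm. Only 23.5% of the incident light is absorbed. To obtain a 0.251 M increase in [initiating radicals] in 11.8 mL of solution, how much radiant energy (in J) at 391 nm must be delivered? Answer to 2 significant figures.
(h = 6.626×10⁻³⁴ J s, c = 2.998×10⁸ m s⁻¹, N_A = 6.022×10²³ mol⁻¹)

Product: (0.251 M)(0.0118 L) = 0.002962 mol.
Photons that must be absorbed: 0.002962 / 0.420 = 0.007052 mol.
Incident photons needed: 0.007052 / 0.235 = 0.03001 mol.
Photon energy: hc/λ = 5.080×10⁻¹⁹ J; per mole, 3.059×10⁵ J mol⁻¹.
Energy required: 0.03001 × 3.059×10⁵ = 9200 J.

9200 J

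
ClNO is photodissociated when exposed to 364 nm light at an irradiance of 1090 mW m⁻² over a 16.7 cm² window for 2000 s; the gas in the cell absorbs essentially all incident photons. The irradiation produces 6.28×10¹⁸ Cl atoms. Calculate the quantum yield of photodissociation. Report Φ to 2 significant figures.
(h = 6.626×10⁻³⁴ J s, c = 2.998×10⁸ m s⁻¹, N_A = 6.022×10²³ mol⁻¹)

Φ = 0.94

Product: 6.28×10¹⁸ / 6.022×10²³ = 1.043×10⁻⁵ mol.
Photon energy at 364 nm: hc/λ = (6.626×10⁻³⁴)(2.998×10⁸)/(364×10⁻⁹) = 5.457×10⁻¹⁹ J.
Energy delivered: (1090 mW m⁻²)(16.7×10⁻⁴ m²)(2000 s) = 3.641 J.
Photons incident: 3.641 / 5.457×10⁻¹⁹ = 6.672×10¹⁸, i.e. 6.672×10¹⁸/6.022×10²³ = 1.108×10⁻⁵ mol.
Φ = 1.043×10⁻⁵ mol / 1.108×10⁻⁵ mol photons = 0.94.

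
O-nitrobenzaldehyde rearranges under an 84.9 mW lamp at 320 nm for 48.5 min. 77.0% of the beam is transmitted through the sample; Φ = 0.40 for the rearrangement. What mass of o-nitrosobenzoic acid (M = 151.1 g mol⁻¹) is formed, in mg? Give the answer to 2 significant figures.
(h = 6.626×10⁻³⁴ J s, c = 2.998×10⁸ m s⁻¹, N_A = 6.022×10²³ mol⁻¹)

9.2 mg

Photon energy at 320 nm: hc/λ = (6.626×10⁻³⁴)(2.998×10⁸)/(320×10⁻⁹) = 6.208×10⁻¹⁹ J.
Energy delivered: (84.9 mW)(2910 s) = 247.1 J.
Photons incident: 247.1 / 6.208×10⁻¹⁹ = 3.980×10²⁰, i.e. 3.980×10²⁰/6.022×10²³ = 6.609×10⁻⁴ mol.
Fraction absorbed: 1 − 77.0/100 = 0.2300.
Photons absorbed: 0.2300 × 6.609×10⁻⁴ = 1.520×10⁻⁴ mol.
Product: Φ × n_abs = 0.40 × 1.520×10⁻⁴ = 6.080×10⁻⁵ mol.
Mass: 6.080×10⁻⁵ × 151.1 = 0.009187 g = 9.2 mg.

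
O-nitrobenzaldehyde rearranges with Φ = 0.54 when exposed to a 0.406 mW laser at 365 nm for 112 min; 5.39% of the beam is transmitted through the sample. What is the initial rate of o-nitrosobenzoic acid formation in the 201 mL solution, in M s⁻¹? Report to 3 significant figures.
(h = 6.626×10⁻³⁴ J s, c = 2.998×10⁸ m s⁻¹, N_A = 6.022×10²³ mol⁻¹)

Photon energy at 365 nm: hc/λ = (6.626×10⁻³⁴)(2.998×10⁸)/(365×10⁻⁹) = 5.442×10⁻¹⁹ J.
Energy delivered: (0.406 mW)(6720 s) = 2.728 J.
Photons incident: 2.728 / 5.442×10⁻¹⁹ = 5.013×10¹⁸, i.e. 5.013×10¹⁸/6.022×10²³ = 8.324×10⁻⁶ mol.
Fraction absorbed: 1 − 5.39/100 = 0.9461.
Photons absorbed: 0.9461 × 8.324×10⁻⁶ = 7.875×10⁻⁶ mol.
Product formed: 0.54 × 7.875×10⁻⁶ = 4.253×10⁻⁶ mol.
Rate: 4.253×10⁻⁶ mol / (6720 s × 0.201 L) = 3.15×10⁻⁹ M s⁻¹.

3.15×10⁻⁹ M s⁻¹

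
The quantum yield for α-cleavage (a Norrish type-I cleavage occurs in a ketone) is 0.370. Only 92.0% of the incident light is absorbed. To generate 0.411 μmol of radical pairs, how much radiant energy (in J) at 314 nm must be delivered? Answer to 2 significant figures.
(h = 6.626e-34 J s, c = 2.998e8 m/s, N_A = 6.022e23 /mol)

Product: 0.411 μmol = 4.11e-7 mol.
Photons that must be absorbed: 4.11e-7 / 0.370 = 1.111e-6 mol.
Incident photons needed: 1.111e-6 / 0.920 = 1.208e-6 mol.
Photon energy: hc/λ = 6.326e-19 J; per mole, 3.810e5 J mol⁻¹.
Energy required: 1.208e-6 × 3.810e5 = 0.46 J.

0.46 J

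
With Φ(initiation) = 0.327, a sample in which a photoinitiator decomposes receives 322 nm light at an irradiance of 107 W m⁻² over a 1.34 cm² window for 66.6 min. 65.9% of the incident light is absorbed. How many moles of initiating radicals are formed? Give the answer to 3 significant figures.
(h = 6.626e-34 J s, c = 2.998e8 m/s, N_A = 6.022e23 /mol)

Photon energy at 322 nm: hc/λ = (6.626e-34)(2.998e8)/(322e-9) = 6.169e-19 J.
Energy delivered: (107 W m⁻²)(1.34e-4 m²)(3996 s) = 57.29 J.
Photons incident: 57.29 / 6.169e-19 = 9.287e19, i.e. 9.287e19/6.022e23 = 1.542e-4 mol.
Photons absorbed: 0.659 × 1.542e-4 = 1.016e-4 mol.
Product: Φ × n_abs = 0.327 × 1.016e-4 = 3.322e-5 mol.

3.32e-5 mol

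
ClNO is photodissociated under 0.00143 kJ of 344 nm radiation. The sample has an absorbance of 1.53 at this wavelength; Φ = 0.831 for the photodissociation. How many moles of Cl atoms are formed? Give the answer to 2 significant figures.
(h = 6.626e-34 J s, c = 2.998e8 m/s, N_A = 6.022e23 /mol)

Photon energy at 344 nm: hc/λ = (6.626e-34)(2.998e8)/(344e-9) = 5.775e-19 J.
Incident energy: 0.00143 kJ = 1.43 J.
Photons incident: 1.43 / 5.775e-19 = 2.476e18, i.e. 2.476e18/6.022e23 = 4.112e-6 mol.
Fraction absorbed: 1 − 10^(−1.53) = 0.9705.
Photons absorbed: 0.9705 × 4.112e-6 = 3.991e-6 mol.
Product: Φ × n_abs = 0.831 × 3.991e-6 = 3.317e-6 mol.

3.3e-6 mol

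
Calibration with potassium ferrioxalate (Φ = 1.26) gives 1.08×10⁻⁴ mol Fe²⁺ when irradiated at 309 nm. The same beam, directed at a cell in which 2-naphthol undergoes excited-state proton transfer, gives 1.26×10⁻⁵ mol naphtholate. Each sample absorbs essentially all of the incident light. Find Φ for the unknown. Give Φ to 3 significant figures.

Φ = 0.147

Photons absorbed by the actinometer: 1.08×10⁻⁴ / 1.26 = 8.571×10⁻⁵ mol.
Φ(unknown) = 1.26×10⁻⁵ / 8.571×10⁻⁵ = 0.147.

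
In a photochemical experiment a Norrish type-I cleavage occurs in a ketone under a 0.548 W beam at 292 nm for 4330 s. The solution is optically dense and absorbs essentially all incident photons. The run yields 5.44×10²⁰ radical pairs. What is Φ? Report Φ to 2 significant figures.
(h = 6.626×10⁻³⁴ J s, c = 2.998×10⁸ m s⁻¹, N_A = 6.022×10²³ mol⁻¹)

Φ = 0.16

Product: 5.44×10²⁰ / 6.022×10²³ = 9.034×10⁻⁴ mol.
Photon energy at 292 nm: hc/λ = (6.626×10⁻³⁴)(2.998×10⁸)/(292×10⁻⁹) = 6.803×10⁻¹⁹ J.
Energy delivered: (0.548 W)(4330 s) = 2373 J.
Photons incident: 2373 / 6.803×10⁻¹⁹ = 3.488×10²¹, i.e. 3.488×10²¹/6.022×10²³ = 0.005792 mol.
Φ = 9.034×10⁻⁴ mol / 0.005792 mol photons = 0.16.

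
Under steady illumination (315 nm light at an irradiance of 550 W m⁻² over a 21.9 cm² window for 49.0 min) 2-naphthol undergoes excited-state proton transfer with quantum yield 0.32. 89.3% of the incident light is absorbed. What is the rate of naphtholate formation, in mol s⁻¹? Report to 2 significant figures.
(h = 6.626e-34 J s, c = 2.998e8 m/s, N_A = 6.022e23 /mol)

9.1e-7 mol s⁻¹

Photon energy at 315 nm: hc/λ = (6.626e-34)(2.998e8)/(315e-9) = 6.306e-19 J.
Energy delivered: (550 W m⁻²)(21.9e-4 m²)(2940 s) = 3541 J.
Photons incident: 3541 / 6.306e-19 = 5.615e21, i.e. 5.615e21/6.022e23 = 0.009324 mol.
Photons absorbed: 0.893 × 0.009324 = 0.008326 mol.
Product formed: 0.32 × 0.008326 = 0.002664 mol.
Rate: 0.002664 / 2940 s = 9.1e-7 mol s⁻¹.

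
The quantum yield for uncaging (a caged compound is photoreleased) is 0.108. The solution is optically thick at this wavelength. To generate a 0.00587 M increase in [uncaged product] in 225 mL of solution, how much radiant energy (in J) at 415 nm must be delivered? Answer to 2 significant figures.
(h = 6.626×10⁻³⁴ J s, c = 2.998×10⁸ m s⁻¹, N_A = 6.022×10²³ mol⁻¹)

3500 J

Product: (0.00587 M)(0.225 L) = 0.001321 mol.
Photons that must be absorbed: 0.001321 / 0.108 = 0.01223 mol.
Photon energy: hc/λ = 4.787×10⁻¹⁹ J; per mole, 2.883×10⁵ J mol⁻¹.
Energy required: 0.01223 × 2.883×10⁵ = 3500 J.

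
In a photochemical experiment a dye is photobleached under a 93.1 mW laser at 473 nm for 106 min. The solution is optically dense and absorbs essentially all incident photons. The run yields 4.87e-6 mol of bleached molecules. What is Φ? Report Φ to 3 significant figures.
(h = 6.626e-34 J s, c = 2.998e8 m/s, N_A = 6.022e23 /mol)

Φ = 0.00208

Photon energy at 473 nm: hc/λ = (6.626e-34)(2.998e8)/(473e-9) = 4.200e-19 J.
Energy delivered: (93.1 mW)(6360 s) = 592.1 J.
Photons incident: 592.1 / 4.200e-19 = 1.410e21, i.e. 1.410e21/6.022e23 = 0.002341 mol.
Φ = 4.87e-6 mol / 0.002341 mol photons = 0.00208.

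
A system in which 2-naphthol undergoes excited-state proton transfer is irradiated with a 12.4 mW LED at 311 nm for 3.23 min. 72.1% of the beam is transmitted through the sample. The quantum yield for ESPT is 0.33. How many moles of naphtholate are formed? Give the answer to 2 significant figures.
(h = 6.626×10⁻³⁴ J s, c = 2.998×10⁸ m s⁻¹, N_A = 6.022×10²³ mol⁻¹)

Photon energy at 311 nm: hc/λ = (6.626×10⁻³⁴)(2.998×10⁸)/(311×10⁻⁹) = 6.387×10⁻¹⁹ J.
Energy delivered: (12.4 mW)(193.8 s) = 2.403 J.
Photons incident: 2.403 / 6.387×10⁻¹⁹ = 3.762×10¹⁸, i.e. 3.762×10¹⁸/6.022×10²³ = 6.247×10⁻⁶ mol.
Fraction absorbed: 1 − 72.1/100 = 0.2790.
Photons absorbed: 0.2790 × 6.247×10⁻⁶ = 1.743×10⁻⁶ mol.
Product: Φ × n_abs = 0.33 × 1.743×10⁻⁶ = 5.752×10⁻⁷ mol.

5.8×10⁻⁷ mol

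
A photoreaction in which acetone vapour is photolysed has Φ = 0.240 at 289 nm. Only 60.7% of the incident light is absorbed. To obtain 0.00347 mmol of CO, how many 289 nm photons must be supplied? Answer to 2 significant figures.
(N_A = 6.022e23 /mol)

1.4e19 photons

Product: 0.00347 mmol = 3.47e-6 mol.
Photons that must be absorbed: 3.47e-6 / 0.240 = 1.446e-5 mol.
Incident photons needed: 1.446e-5 / 0.607 = 2.382e-5 mol.
Photon count: 2.382e-5 × 6.022e23 = 1.4e19.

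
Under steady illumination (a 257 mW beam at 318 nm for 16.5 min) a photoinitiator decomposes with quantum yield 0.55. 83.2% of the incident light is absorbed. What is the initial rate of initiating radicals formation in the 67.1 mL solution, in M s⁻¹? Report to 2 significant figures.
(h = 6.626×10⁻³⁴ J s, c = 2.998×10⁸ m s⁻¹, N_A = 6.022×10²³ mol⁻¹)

Photon energy at 318 nm: hc/λ = (6.626×10⁻³⁴)(2.998×10⁸)/(318×10⁻⁹) = 6.247×10⁻¹⁹ J.
Energy delivered: (257 mW)(990 s) = 254.4 J.
Photons incident: 254.4 / 6.247×10⁻¹⁹ = 4.072×10²⁰, i.e. 4.072×10²⁰/6.022×10²³ = 6.762×10⁻⁴ mol.
Photons absorbed: 0.832 × 6.762×10⁻⁴ = 5.626×10⁻⁴ mol.
Product formed: 0.55 × 5.626×10⁻⁴ = 3.094×10⁻⁴ mol.
Rate: 3.094×10⁻⁴ mol / (990 s × 0.0671 L) = 4.7×10⁻⁶ M s⁻¹.

4.7×10⁻⁶ M s⁻¹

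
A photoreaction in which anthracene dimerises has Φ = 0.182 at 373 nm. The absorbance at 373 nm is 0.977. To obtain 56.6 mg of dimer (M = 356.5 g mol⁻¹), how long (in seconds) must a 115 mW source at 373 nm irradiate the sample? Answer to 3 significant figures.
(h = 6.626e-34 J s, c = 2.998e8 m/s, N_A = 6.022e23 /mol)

t ≈ 2720 s

Product: 56.6 mg / 356.5 g mol⁻¹ = 1.588e-4 mol.
Photons that must be absorbed: 1.588e-4 / 0.182 = 8.725e-4 mol.
Fraction absorbed: 1 − 10^(−0.977) = 0.8946.
Incident photons needed: 8.725e-4 / 0.8946 = 9.753e-4 mol.
Photon energy: hc/λ = 5.326e-19 J; per mole, 3.207e5 J mol⁻¹.
Energy required: 9.753e-4 × 3.207e5 = 312.8 J.
Time: 312.8 J / 0.115 W = 2720 s.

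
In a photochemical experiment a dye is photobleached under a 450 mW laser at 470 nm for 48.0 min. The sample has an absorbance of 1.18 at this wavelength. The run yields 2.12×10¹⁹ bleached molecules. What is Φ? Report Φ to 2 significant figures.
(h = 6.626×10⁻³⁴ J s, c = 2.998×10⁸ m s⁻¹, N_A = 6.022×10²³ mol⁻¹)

Product: 2.12×10¹⁹ / 6.022×10²³ = 3.520×10⁻⁵ mol.
Photon energy at 470 nm: hc/λ = (6.626×10⁻³⁴)(2.998×10⁸)/(470×10⁻⁹) = 4.227×10⁻¹⁹ J.
Energy delivered: (450 mW)(2880 s) = 1296 J.
Photons incident: 1296 / 4.227×10⁻¹⁹ = 3.066×10²¹, i.e. 3.066×10²¹/6.022×10²³ = 0.005091 mol.
Fraction absorbed: 1 − 10^(−1.18) = 0.9339.
Photons absorbed: 0.9339 × 0.005091 = 0.004754 mol.
Φ = 3.520×10⁻⁵ mol / 0.004754 mol photons = 0.0074.

Φ = 0.0074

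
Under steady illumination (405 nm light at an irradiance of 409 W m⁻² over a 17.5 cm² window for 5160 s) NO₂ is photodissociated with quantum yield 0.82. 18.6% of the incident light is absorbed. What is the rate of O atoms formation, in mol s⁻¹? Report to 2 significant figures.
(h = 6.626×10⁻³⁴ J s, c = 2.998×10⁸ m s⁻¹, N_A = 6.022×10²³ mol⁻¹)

3.7×10⁻⁷ mol s⁻¹

Photon energy at 405 nm: hc/λ = (6.626×10⁻³⁴)(2.998×10⁸)/(405×10⁻⁹) = 4.905×10⁻¹⁹ J.
Energy delivered: (409 W m⁻²)(17.5×10⁻⁴ m²)(5160 s) = 3693 J.
Photons incident: 3693 / 4.905×10⁻¹⁹ = 7.529×10²¹, i.e. 7.529×10²¹/6.022×10²³ = 0.01250 mol.
Photons absorbed: 0.186 × 0.01250 = 0.002325 mol.
Product formed: 0.82 × 0.002325 = 0.001906 mol.
Rate: 0.001906 / 5160 s = 3.7×10⁻⁷ mol s⁻¹.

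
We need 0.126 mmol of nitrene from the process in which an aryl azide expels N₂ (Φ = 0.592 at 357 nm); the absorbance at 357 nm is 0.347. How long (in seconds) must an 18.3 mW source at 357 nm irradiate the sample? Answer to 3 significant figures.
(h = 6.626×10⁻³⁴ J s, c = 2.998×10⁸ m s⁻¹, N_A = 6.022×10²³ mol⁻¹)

t ≈ 7080 s

Product: 0.126 mmol = 1.26×10⁻⁴ mol.
Photons that must be absorbed: 1.26×10⁻⁴ / 0.592 = 2.128×10⁻⁴ mol.
Fraction absorbed: 1 − 10^(−0.347) = 0.5502.
Incident photons needed: 2.128×10⁻⁴ / 0.5502 = 3.868×10⁻⁴ mol.
Photon energy: hc/λ = 5.564×10⁻¹⁹ J; per mole, 3.351×10⁵ J mol⁻¹.
Energy required: 3.868×10⁻⁴ × 3.351×10⁵ = 129.6 J.
Time: 129.6 J / 0.0183 W = 7080 s.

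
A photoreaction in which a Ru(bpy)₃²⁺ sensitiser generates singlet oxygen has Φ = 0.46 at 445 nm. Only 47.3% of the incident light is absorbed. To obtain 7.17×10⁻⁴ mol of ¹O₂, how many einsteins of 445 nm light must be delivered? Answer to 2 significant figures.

Photons that must be absorbed: 7.17×10⁻⁴ / 0.46 = 0.001559 mol.
Incident photons needed: 0.001559 / 0.473 = 0.003296 mol.

0.0033 einstein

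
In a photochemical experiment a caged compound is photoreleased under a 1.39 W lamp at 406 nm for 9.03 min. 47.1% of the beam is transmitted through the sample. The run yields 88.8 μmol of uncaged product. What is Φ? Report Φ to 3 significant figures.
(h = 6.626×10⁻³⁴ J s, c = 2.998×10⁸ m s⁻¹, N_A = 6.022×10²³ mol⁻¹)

Product: 88.8 μmol = 8.88×10⁻⁵ mol.
Photon energy at 406 nm: hc/λ = (6.626×10⁻³⁴)(2.998×10⁸)/(406×10⁻⁹) = 4.893×10⁻¹⁹ J.
Energy delivered: (1.39 W)(541.8 s) = 753.1 J.
Photons incident: 753.1 / 4.893×10⁻¹⁹ = 1.539×10²¹, i.e. 1.539×10²¹/6.022×10²³ = 0.002556 mol.
Fraction absorbed: 1 − 47.1/100 = 0.5290.
Photons absorbed: 0.5290 × 0.002556 = 0.001352 mol.
Φ = 8.88×10⁻⁵ mol / 0.001352 mol photons = 0.0657.

Φ = 0.0657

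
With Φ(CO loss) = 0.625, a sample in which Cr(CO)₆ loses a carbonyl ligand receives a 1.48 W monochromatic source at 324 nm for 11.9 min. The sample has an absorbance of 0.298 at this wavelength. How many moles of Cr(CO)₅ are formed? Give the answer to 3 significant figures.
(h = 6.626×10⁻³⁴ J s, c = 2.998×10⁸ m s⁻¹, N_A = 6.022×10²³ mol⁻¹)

Photon energy at 324 nm: hc/λ = (6.626×10⁻³⁴)(2.998×10⁸)/(324×10⁻⁹) = 6.131×10⁻¹⁹ J.
Energy delivered: (1.48 W)(714 s) = 1057 J.
Photons incident: 1057 / 6.131×10⁻¹⁹ = 1.724×10²¹, i.e. 1.724×10²¹/6.022×10²³ = 0.002863 mol.
Fraction absorbed: 1 − 10^(−0.298) = 0.4965.
Photons absorbed: 0.4965 × 0.002863 = 0.001421 mol.
Product: Φ × n_abs = 0.625 × 0.001421 = 8.881×10⁻⁴ mol.

8.88×10⁻⁴ mol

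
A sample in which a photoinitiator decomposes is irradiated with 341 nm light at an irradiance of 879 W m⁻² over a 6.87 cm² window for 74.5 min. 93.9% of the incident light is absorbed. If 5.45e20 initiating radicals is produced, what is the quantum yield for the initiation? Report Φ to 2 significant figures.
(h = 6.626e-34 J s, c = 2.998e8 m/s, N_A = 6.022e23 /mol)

Φ = 0.13

Product: 5.45e20 / 6.022e23 = 9.050e-4 mol.
Photon energy at 341 nm: hc/λ = (6.626e-34)(2.998e8)/(341e-9) = 5.825e-19 J.
Energy delivered: (879 W m⁻²)(6.87e-4 m²)(4470 s) = 2699 J.
Photons incident: 2699 / 5.825e-19 = 4.633e21, i.e. 4.633e21/6.022e23 = 0.007693 mol.
Photons absorbed: 0.939 × 0.007693 = 0.007224 mol.
Φ = 9.050e-4 mol / 0.007224 mol photons = 0.13.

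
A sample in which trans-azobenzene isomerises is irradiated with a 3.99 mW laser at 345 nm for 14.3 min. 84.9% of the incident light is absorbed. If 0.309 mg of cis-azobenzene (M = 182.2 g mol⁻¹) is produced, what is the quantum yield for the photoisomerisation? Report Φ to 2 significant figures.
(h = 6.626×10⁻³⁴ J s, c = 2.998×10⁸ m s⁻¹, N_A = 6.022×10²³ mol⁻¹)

Φ = 0.20

Product: 0.309 mg / 182.2 g mol⁻¹ = 1.696×10⁻⁶ mol.
Photon energy at 345 nm: hc/λ = (6.626×10⁻³⁴)(2.998×10⁸)/(345×10⁻⁹) = 5.758×10⁻¹⁹ J.
Energy delivered: (3.99 mW)(858 s) = 3.423 J.
Photons incident: 3.423 / 5.758×10⁻¹⁹ = 5.945×10¹⁸, i.e. 5.945×10¹⁸/6.022×10²³ = 9.872×10⁻⁶ mol.
Photons absorbed: 0.849 × 9.872×10⁻⁶ = 8.381×10⁻⁶ mol.
Φ = 1.696×10⁻⁶ mol / 8.381×10⁻⁶ mol photons = 0.20.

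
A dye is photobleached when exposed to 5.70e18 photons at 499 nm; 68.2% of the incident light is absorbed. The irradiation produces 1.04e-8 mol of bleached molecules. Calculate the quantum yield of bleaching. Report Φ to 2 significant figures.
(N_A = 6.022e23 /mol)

Moles of photons: 5.70e18 / 6.022e23 = 9.465e-6 mol.
Photons absorbed: 0.682 × 9.465e-6 = 6.455e-6 mol.
Φ = 1.04e-8 mol / 6.455e-6 mol photons = 0.0016.

Φ = 0.0016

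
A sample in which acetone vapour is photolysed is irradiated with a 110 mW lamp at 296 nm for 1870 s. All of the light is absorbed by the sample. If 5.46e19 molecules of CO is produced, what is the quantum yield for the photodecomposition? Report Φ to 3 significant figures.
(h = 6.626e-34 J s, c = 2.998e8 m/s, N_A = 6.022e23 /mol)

Product: 5.46e19 / 6.022e23 = 9.067e-5 mol.
Photon energy at 296 nm: hc/λ = (6.626e-34)(2.998e8)/(296e-9) = 6.711e-19 J.
Energy delivered: (110 mW)(1870 s) = 205.7 J.
Photons incident: 205.7 / 6.711e-19 = 3.065e20, i.e. 3.065e20/6.022e23 = 5.090e-4 mol.
Φ = 9.067e-5 mol / 5.090e-4 mol photons = 0.178.

Φ = 0.178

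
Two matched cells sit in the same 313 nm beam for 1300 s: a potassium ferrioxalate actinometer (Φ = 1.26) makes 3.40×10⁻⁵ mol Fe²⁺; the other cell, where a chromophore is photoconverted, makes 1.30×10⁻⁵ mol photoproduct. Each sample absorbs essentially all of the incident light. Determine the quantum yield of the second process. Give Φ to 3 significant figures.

Photons absorbed by the actinometer: 3.40×10⁻⁵ / 1.26 = 2.698×10⁻⁵ mol.
Φ(unknown) = 1.30×10⁻⁵ / 2.698×10⁻⁵ = 0.482.

Φ = 0.482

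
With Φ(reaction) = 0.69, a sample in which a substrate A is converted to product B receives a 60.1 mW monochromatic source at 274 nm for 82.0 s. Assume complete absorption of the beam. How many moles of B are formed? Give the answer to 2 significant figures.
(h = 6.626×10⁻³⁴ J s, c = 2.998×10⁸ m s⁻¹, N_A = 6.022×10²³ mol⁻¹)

Photon energy at 274 nm: hc/λ = (6.626×10⁻³⁴)(2.998×10⁸)/(274×10⁻⁹) = 7.250×10⁻¹⁹ J.
Energy delivered: (60.1 mW)(82 s) = 4.928 J.
Photons incident: 4.928 / 7.250×10⁻¹⁹ = 6.797×10¹⁸, i.e. 6.797×10¹⁸/6.022×10²³ = 1.129×10⁻⁵ mol.
Product: Φ × n_abs = 0.69 × 1.129×10⁻⁵ = 7.790×10⁻⁶ mol.

7.8×10⁻⁶ mol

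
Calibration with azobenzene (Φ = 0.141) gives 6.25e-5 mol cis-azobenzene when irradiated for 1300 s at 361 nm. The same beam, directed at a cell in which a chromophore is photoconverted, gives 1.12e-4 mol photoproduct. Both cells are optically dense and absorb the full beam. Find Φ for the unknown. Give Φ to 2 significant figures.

Φ = 0.25

Photons absorbed by the actinometer: 6.25e-5 / 0.141 = 4.433e-4 mol.
Φ(unknown) = 1.12e-4 / 4.433e-4 = 0.25.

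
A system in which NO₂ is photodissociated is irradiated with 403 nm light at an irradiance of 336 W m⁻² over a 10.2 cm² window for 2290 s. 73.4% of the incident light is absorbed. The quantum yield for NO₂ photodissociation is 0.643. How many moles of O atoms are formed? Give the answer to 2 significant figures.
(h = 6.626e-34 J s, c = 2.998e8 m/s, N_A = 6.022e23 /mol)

0.0012 mol

Photon energy at 403 nm: hc/λ = (6.626e-34)(2.998e8)/(403e-9) = 4.929e-19 J.
Energy delivered: (336 W m⁻²)(10.2e-4 m²)(2290 s) = 784.8 J.
Photons incident: 784.8 / 4.929e-19 = 1.592e21, i.e. 1.592e21/6.022e23 = 0.002644 mol.
Photons absorbed: 0.734 × 0.002644 = 0.001941 mol.
Product: Φ × n_abs = 0.643 × 0.001941 = 0.001248 mol.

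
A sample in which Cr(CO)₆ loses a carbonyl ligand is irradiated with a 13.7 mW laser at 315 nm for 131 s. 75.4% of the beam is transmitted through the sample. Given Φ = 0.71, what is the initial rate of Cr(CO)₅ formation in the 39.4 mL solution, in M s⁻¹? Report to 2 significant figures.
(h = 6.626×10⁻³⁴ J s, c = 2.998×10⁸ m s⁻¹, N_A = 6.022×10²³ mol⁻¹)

1.6×10⁻⁷ M s⁻¹

Photon energy at 315 nm: hc/λ = (6.626×10⁻³⁴)(2.998×10⁸)/(315×10⁻⁹) = 6.306×10⁻¹⁹ J.
Energy delivered: (13.7 mW)(131 s) = 1.795 J.
Photons incident: 1.795 / 6.306×10⁻¹⁹ = 2.846×10¹⁸, i.e. 2.846×10¹⁸/6.022×10²³ = 4.726×10⁻⁶ mol.
Fraction absorbed: 1 − 75.4/100 = 0.2460.
Photons absorbed: 0.2460 × 4.726×10⁻⁶ = 1.163×10⁻⁶ mol.
Product formed: 0.71 × 1.163×10⁻⁶ = 8.257×10⁻⁷ mol.
Rate: 8.257×10⁻⁷ mol / (131 s × 0.0394 L) = 1.6×10⁻⁷ M s⁻¹.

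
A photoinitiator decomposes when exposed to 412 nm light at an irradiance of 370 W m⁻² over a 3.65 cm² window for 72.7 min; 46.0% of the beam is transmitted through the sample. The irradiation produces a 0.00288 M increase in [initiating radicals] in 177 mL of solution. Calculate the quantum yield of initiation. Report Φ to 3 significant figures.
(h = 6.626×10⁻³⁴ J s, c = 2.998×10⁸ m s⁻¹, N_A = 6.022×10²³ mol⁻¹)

Φ = 0.465

Product: (0.00288 M)(0.177 L) = 5.098×10⁻⁴ mol.
Photon energy at 412 nm: hc/λ = (6.626×10⁻³⁴)(2.998×10⁸)/(412×10⁻⁹) = 4.822×10⁻¹⁹ J.
Energy delivered: (370 W m⁻²)(3.65×10⁻⁴ m²)(4362 s) = 589.1 J.
Photons incident: 589.1 / 4.822×10⁻¹⁹ = 1.222×10²¹, i.e. 1.222×10²¹/6.022×10²³ = 0.002029 mol.
Fraction absorbed: 1 − 46.0/100 = 0.5400.
Photons absorbed: 0.5400 × 0.002029 = 0.001096 mol.
Φ = 5.098×10⁻⁴ mol / 0.001096 mol photons = 0.465.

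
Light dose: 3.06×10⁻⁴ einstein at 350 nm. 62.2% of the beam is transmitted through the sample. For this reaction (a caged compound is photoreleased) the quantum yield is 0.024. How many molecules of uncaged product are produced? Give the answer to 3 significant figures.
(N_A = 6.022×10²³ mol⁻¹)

1.67×10¹⁸ molecules

Fraction absorbed: 1 − 62.2/100 = 0.3780.
Photons absorbed: 0.3780 × 3.06×10⁻⁴ = 1.157×10⁻⁴ mol.
Product: Φ × n_abs = 0.024 × 1.157×10⁻⁴ = 2.777×10⁻⁶ mol.
As a count: 2.777×10⁻⁶ × 6.022×10²³ = 1.67×10¹⁸.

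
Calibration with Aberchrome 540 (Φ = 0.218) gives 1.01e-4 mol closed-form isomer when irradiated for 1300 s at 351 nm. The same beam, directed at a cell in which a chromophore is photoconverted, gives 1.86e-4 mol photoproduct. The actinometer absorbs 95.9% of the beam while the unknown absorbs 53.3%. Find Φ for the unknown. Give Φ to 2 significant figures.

Φ = 0.72

Photons absorbed by the actinometer: 1.01e-4 / 0.218 = 4.633e-4 mol.
Incident flux: 4.633e-4 / 0.959 = 4.831e-4 einstein.
Absorbed by unknown: 0.533 × 4.831e-4 = 2.575e-4 mol.
Φ(unknown) = 1.86e-4 / 2.575e-4 = 0.72.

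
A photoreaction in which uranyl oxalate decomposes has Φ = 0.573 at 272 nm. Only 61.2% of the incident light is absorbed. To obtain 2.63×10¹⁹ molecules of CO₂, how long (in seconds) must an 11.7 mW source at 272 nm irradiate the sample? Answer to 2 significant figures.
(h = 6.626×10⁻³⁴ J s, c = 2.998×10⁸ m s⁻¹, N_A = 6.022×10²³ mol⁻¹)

t ≈ 4700 s

Product: 2.63×10¹⁹ / 6.022×10²³ = 4.367×10⁻⁵ mol.
Photons that must be absorbed: 4.367×10⁻⁵ / 0.573 = 7.621×10⁻⁵ mol.
Incident photons needed: 7.621×10⁻⁵ / 0.612 = 1.245×10⁻⁴ mol.
Photon energy: hc/λ = 7.303×10⁻¹⁹ J; per mole, 4.398×10⁵ J mol⁻¹.
Energy required: 1.245×10⁻⁴ × 4.398×10⁵ = 54.76 J.
Time: 54.76 J / 0.0117 W = 4700 s.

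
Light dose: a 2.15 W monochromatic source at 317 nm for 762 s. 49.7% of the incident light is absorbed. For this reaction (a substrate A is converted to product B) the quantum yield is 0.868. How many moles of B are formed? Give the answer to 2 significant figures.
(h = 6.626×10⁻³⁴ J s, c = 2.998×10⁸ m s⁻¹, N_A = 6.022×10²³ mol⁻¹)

Photon energy at 317 nm: hc/λ = (6.626×10⁻³⁴)(2.998×10⁸)/(317×10⁻⁹) = 6.266×10⁻¹⁹ J.
Energy delivered: (2.15 W)(762 s) = 1638 J.
Photons incident: 1638 / 6.266×10⁻¹⁹ = 2.614×10²¹, i.e. 2.614×10²¹/6.022×10²³ = 0.004341 mol.
Photons absorbed: 0.497 × 0.004341 = 0.002157 mol.
Product: Φ × n_abs = 0.868 × 0.002157 = 0.001872 mol.

0.0019 mol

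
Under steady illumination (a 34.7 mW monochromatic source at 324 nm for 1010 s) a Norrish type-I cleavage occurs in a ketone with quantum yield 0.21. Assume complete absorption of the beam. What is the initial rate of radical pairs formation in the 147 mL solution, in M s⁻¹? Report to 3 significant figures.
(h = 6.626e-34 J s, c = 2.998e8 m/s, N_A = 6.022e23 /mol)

1.34e-7 M s⁻¹

Photon energy at 324 nm: hc/λ = (6.626e-34)(2.998e8)/(324e-9) = 6.131e-19 J.
Energy delivered: (34.7 mW)(1010 s) = 35.05 J.
Photons incident: 35.05 / 6.131e-19 = 5.717e19, i.e. 5.717e19/6.022e23 = 9.494e-5 mol.
Product formed: 0.21 × 9.494e-5 = 1.994e-5 mol.
Rate: 1.994e-5 mol / (1010 s × 0.147 L) = 1.34e-7 M s⁻¹.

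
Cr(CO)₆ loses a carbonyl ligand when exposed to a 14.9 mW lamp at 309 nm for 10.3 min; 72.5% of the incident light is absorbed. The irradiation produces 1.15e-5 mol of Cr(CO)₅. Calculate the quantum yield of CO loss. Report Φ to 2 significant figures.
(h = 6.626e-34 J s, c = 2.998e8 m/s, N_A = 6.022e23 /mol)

Φ = 0.67

Photon energy at 309 nm: hc/λ = (6.626e-34)(2.998e8)/(309e-9) = 6.429e-19 J.
Energy delivered: (14.9 mW)(618 s) = 9.208 J.
Photons incident: 9.208 / 6.429e-19 = 1.432e19, i.e. 1.432e19/6.022e23 = 2.378e-5 mol.
Photons absorbed: 0.725 × 2.378e-5 = 1.724e-5 mol.
Φ = 1.15e-5 mol / 1.724e-5 mol photons = 0.67.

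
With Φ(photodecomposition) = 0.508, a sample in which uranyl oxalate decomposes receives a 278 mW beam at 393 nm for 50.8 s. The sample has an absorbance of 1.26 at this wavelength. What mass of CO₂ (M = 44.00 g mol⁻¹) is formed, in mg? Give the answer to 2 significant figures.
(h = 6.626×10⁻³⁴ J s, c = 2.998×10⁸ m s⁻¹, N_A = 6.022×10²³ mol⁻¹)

0.98 mg

Photon energy at 393 nm: hc/λ = (6.626×10⁻³⁴)(2.998×10⁸)/(393×10⁻⁹) = 5.055×10⁻¹⁹ J.
Energy delivered: (278 mW)(50.8 s) = 14.12 J.
Photons incident: 14.12 / 5.055×10⁻¹⁹ = 2.793×10¹⁹, i.e. 2.793×10¹⁹/6.022×10²³ = 4.638×10⁻⁵ mol.
Fraction absorbed: 1 − 10^(−1.26) = 0.9450.
Photons absorbed: 0.9450 × 4.638×10⁻⁵ = 4.383×10⁻⁵ mol.
Product: Φ × n_abs = 0.508 × 4.383×10⁻⁵ = 2.227×10⁻⁵ mol.
Mass: 2.227×10⁻⁵ × 44.00 = 9.799×10⁻⁴ g = 0.98 mg.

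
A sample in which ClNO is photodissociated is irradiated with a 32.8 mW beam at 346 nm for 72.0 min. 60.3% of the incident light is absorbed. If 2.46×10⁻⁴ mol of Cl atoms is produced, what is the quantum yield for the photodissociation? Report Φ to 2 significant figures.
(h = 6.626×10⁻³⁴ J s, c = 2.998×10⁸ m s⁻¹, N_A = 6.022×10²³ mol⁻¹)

Photon energy at 346 nm: hc/λ = (6.626×10⁻³⁴)(2.998×10⁸)/(346×10⁻⁹) = 5.741×10⁻¹⁹ J.
Energy delivered: (32.8 mW)(4320 s) = 141.7 J.
Photons incident: 141.7 / 5.741×10⁻¹⁹ = 2.468×10²⁰, i.e. 2.468×10²⁰/6.022×10²³ = 4.098×10⁻⁴ mol.
Photons absorbed: 0.603 × 4.098×10⁻⁴ = 2.471×10⁻⁴ mol.
Φ = 2.46×10⁻⁴ mol / 2.471×10⁻⁴ mol photons = 1.0.

Φ = 1.0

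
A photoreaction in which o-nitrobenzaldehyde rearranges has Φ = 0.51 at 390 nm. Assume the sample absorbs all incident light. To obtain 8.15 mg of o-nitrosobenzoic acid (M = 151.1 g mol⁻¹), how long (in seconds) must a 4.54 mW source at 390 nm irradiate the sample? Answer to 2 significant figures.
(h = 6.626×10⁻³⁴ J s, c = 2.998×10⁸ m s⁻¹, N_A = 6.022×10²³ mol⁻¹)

t ≈ 7100 s

Product: 8.15 mg / 151.1 g mol⁻¹ = 5.394×10⁻⁵ mol.
Photons that must be absorbed: 5.394×10⁻⁵ / 0.51 = 1.058×10⁻⁴ mol.
Photon energy: hc/λ = 5.094×10⁻¹⁹ J; per mole, 3.068×10⁵ J mol⁻¹.
Energy required: 1.058×10⁻⁴ × 3.068×10⁵ = 32.46 J.
Time: 32.46 J / 0.00454 W = 7100 s.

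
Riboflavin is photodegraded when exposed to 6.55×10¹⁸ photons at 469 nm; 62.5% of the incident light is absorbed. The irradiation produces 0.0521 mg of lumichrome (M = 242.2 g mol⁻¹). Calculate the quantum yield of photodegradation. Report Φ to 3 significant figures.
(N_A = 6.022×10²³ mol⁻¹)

Product: 0.0521 mg / 242.2 g mol⁻¹ = 2.151×10⁻⁷ mol.
Moles of photons: 6.55×10¹⁸ / 6.022×10²³ = 1.088×10⁻⁵ mol.
Photons absorbed: 0.625 × 1.088×10⁻⁵ = 6.800×10⁻⁶ mol.
Φ = 2.151×10⁻⁷ mol / 6.800×10⁻⁶ mol photons = 0.0316.

Φ = 0.0316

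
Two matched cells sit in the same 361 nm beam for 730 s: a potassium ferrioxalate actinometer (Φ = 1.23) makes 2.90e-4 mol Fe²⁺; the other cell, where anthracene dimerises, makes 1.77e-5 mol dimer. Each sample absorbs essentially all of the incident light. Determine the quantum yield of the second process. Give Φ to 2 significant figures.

Φ = 0.075

Photons absorbed by the actinometer: 2.90e-4 / 1.23 = 2.358e-4 mol.
Φ(unknown) = 1.77e-5 / 2.358e-4 = 0.075.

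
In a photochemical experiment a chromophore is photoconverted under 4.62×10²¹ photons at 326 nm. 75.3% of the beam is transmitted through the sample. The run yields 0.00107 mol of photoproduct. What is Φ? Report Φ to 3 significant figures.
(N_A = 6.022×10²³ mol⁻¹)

Moles of photons: 4.62×10²¹ / 6.022×10²³ = 0.007672 mol.
Fraction absorbed: 1 − 75.3/100 = 0.2470.
Photons absorbed: 0.2470 × 0.007672 = 0.001895 mol.
Φ = 0.00107 mol / 0.001895 mol photons = 0.565.

Φ = 0.565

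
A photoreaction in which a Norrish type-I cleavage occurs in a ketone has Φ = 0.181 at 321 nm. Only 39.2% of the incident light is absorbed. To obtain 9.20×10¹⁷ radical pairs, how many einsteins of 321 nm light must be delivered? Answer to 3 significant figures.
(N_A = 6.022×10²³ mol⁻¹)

2.15×10⁻⁵ einstein

Product: 9.20×10¹⁷ / 6.022×10²³ = 1.528×10⁻⁶ mol.
Photons that must be absorbed: 1.528×10⁻⁶ / 0.181 = 8.442×10⁻⁶ mol.
Incident photons needed: 8.442×10⁻⁶ / 0.392 = 2.154×10⁻⁵ mol.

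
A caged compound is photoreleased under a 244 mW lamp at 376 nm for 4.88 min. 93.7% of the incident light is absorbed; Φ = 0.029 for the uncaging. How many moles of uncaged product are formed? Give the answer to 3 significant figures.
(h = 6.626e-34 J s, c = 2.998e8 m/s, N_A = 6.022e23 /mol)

Photon energy at 376 nm: hc/λ = (6.626e-34)(2.998e8)/(376e-9) = 5.283e-19 J.
Energy delivered: (244 mW)(292.8 s) = 71.44 J.
Photons incident: 71.44 / 5.283e-19 = 1.352e20, i.e. 1.352e20/6.022e23 = 2.245e-4 mol.
Photons absorbed: 0.937 × 2.245e-4 = 2.104e-4 mol.
Product: Φ × n_abs = 0.029 × 2.104e-4 = 6.102e-6 mol.

6.10e-6 mol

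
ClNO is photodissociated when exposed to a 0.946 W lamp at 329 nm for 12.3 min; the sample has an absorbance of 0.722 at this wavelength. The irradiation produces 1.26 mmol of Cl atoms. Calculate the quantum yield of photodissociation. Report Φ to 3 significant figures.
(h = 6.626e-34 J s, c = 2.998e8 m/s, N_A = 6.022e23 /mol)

Product: 1.26 mmol = 0.00126 mol.
Photon energy at 329 nm: hc/λ = (6.626e-34)(2.998e8)/(329e-9) = 6.038e-19 J.
Energy delivered: (0.946 W)(738 s) = 698.1 J.
Photons incident: 698.1 / 6.038e-19 = 1.156e21, i.e. 1.156e21/6.022e23 = 0.001920 mol.
Fraction absorbed: 1 − 10^(−0.722) = 0.8103.
Photons absorbed: 0.8103 × 0.001920 = 0.001556 mol.
Φ = 0.00126 mol / 0.001556 mol photons = 0.810.

Φ = 0.810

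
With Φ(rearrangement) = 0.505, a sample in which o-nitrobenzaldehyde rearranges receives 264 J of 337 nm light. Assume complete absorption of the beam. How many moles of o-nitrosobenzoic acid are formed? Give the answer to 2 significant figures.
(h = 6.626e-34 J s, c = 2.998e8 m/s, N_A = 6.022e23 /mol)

3.8e-4 mol

Photon energy at 337 nm: hc/λ = (6.626e-34)(2.998e8)/(337e-9) = 5.895e-19 J.
Photons incident: 264 / 5.895e-19 = 4.478e20, i.e. 4.478e20/6.022e23 = 7.436e-4 mol.
Product: Φ × n_abs = 0.505 × 7.436e-4 = 3.755e-4 mol.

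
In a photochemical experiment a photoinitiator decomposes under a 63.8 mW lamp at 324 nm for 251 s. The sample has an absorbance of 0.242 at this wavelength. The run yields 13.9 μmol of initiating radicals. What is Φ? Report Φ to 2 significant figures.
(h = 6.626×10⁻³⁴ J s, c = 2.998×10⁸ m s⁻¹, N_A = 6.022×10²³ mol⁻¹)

Φ = 0.75

Product: 13.9 μmol = 1.39×10⁻⁵ mol.
Photon energy at 324 nm: hc/λ = (6.626×10⁻³⁴)(2.998×10⁸)/(324×10⁻⁹) = 6.131×10⁻¹⁹ J.
Energy delivered: (63.8 mW)(251 s) = 16.01 J.
Photons incident: 16.01 / 6.131×10⁻¹⁹ = 2.611×10¹⁹, i.e. 2.611×10¹⁹/6.022×10²³ = 4.336×10⁻⁵ mol.
Fraction absorbed: 1 − 10^(−0.242) = 0.4272.
Photons absorbed: 0.4272 × 4.336×10⁻⁵ = 1.852×10⁻⁵ mol.
Φ = 1.39×10⁻⁵ mol / 1.852×10⁻⁵ mol photons = 0.75.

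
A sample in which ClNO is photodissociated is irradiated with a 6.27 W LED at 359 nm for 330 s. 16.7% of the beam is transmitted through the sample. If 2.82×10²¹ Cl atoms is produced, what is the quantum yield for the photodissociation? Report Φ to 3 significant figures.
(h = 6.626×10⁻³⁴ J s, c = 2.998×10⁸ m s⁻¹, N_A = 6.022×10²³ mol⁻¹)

Φ = 0.905

Product: 2.82×10²¹ / 6.022×10²³ = 0.004683 mol.
Photon energy at 359 nm: hc/λ = (6.626×10⁻³⁴)(2.998×10⁸)/(359×10⁻⁹) = 5.533×10⁻¹⁹ J.
Energy delivered: (6.27 W)(330 s) = 2069 J.
Photons incident: 2069 / 5.533×10⁻¹⁹ = 3.739×10²¹, i.e. 3.739×10²¹/6.022×10²³ = 0.006209 mol.
Fraction absorbed: 1 − 16.7/100 = 0.8330.
Photons absorbed: 0.8330 × 0.006209 = 0.005172 mol.
Φ = 0.004683 mol / 0.005172 mol photons = 0.905.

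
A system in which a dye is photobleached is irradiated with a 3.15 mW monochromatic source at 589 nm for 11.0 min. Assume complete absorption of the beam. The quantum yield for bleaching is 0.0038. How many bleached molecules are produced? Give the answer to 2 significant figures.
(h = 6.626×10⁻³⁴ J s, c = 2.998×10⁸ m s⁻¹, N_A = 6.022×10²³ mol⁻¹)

Photon energy at 589 nm: hc/λ = (6.626×10⁻³⁴)(2.998×10⁸)/(589×10⁻⁹) = 3.373×10⁻¹⁹ J.
Energy delivered: (3.15 mW)(660 s) = 2.079 J.
Photons incident: 2.079 / 3.373×10⁻¹⁹ = 6.164×10¹⁸, i.e. 6.164×10¹⁸/6.022×10²³ = 1.024×10⁻⁵ mol.
Product: Φ × n_abs = 0.0038 × 1.024×10⁻⁵ = 3.891×10⁻⁸ mol.
As a count: 3.891×10⁻⁸ × 6.022×10²³ = 2.3×10¹⁶.

2.3×10¹⁶ bleached molecules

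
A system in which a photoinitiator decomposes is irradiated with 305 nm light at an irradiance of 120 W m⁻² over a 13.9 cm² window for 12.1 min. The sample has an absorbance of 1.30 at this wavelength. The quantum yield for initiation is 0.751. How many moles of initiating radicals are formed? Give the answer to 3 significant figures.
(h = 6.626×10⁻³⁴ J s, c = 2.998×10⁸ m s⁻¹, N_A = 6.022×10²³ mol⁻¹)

2.20×10⁻⁴ mol

Photon energy at 305 nm: hc/λ = (6.626×10⁻³⁴)(2.998×10⁸)/(305×10⁻⁹) = 6.513×10⁻¹⁹ J.
Energy delivered: (120 W m⁻²)(13.9×10⁻⁴ m²)(726 s) = 121.1 J.
Photons incident: 121.1 / 6.513×10⁻¹⁹ = 1.859×10²⁰, i.e. 1.859×10²⁰/6.022×10²³ = 3.087×10⁻⁴ mol.
Fraction absorbed: 1 − 10^(−1.30) = 0.9499.
Photons absorbed: 0.9499 × 3.087×10⁻⁴ = 2.932×10⁻⁴ mol.
Product: Φ × n_abs = 0.751 × 2.932×10⁻⁴ = 2.202×10⁻⁴ mol.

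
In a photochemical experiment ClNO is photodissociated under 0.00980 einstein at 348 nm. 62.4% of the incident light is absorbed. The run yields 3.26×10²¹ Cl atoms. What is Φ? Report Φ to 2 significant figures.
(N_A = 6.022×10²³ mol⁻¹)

Φ = 0.89

Product: 3.26×10²¹ / 6.022×10²³ = 0.005413 mol.
Photons absorbed: 0.624 × 0.00980 = 0.006115 mol.
Φ = 0.005413 mol / 0.006115 mol photons = 0.89.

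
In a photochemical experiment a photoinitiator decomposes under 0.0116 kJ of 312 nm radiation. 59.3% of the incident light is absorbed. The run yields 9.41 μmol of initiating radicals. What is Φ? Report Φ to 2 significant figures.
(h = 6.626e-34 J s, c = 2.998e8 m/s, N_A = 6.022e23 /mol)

Φ = 0.52

Product: 9.41 μmol = 9.41e-6 mol.
Photon energy at 312 nm: hc/λ = (6.626e-34)(2.998e8)/(312e-9) = 6.367e-19 J.
Incident energy: 0.0116 kJ = 11.6 J.
Photons incident: 11.6 / 6.367e-19 = 1.822e19, i.e. 1.822e19/6.022e23 = 3.026e-5 mol.
Photons absorbed: 0.593 × 3.026e-5 = 1.794e-5 mol.
Φ = 9.41e-6 mol / 1.794e-5 mol photons = 0.52.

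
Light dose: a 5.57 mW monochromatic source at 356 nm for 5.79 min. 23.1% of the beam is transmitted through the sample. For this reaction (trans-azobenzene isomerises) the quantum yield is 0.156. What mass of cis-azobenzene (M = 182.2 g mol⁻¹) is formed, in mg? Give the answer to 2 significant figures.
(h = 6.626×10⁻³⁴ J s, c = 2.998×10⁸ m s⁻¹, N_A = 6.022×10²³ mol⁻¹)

0.13 mg

Photon energy at 356 nm: hc/λ = (6.626×10⁻³⁴)(2.998×10⁸)/(356×10⁻⁹) = 5.580×10⁻¹⁹ J.
Energy delivered: (5.57 mW)(347.4 s) = 1.935 J.
Photons incident: 1.935 / 5.580×10⁻¹⁹ = 3.468×10¹⁸, i.e. 3.468×10¹⁸/6.022×10²³ = 5.759×10⁻⁶ mol.
Fraction absorbed: 1 − 23.1/100 = 0.7690.
Photons absorbed: 0.7690 × 5.759×10⁻⁶ = 4.429×10⁻⁶ mol.
Product: Φ × n_abs = 0.156 × 4.429×10⁻⁶ = 6.909×10⁻⁷ mol.
Mass: 6.909×10⁻⁷ × 182.2 = 1.259×10⁻⁴ g = 0.13 mg.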